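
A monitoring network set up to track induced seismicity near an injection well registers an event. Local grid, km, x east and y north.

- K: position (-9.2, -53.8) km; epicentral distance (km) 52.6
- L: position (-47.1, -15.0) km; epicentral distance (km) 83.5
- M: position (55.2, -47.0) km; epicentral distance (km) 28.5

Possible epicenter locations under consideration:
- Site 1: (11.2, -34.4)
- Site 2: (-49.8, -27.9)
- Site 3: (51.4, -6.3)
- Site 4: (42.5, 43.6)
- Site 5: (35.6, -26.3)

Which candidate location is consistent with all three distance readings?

Site 5

For each candidate, compare |candidate − station| to the reported distance:
Site 1: residuals K 24.4, L 22.1, M 17.3 → max 24.4 km
Site 2: residuals K 4.4, L 70.3, M 78.2 → max 78.2 km
Site 3: residuals K 24.4, L 15.4, M 12.4 → max 24.4 km
Site 4: residuals K 57.7, L 23.6, M 63.0 → max 63.0 km
Site 5: residuals K 0.0, L 0.0, M 0.0 → max 0.0 km
Only Site 5 has all residuals ≈ 0.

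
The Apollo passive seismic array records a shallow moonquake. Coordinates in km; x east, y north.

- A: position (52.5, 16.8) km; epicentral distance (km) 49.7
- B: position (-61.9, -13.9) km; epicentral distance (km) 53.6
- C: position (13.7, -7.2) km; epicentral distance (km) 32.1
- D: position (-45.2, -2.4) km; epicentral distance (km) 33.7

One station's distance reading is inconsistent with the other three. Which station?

A

Solve using three stations at a time. Using B, C, D (subtract circle equations pairwise → linear system) gives (x, y) ≈ (-13.7, 9.5).
Distances from that point to each station vs reported:
  A: calculated 66.6 vs reported 49.7 → residual 16.9 km
  B: calculated 53.6 vs reported 53.6 → residual 0.0 km
  C: calculated 32.1 vs reported 32.1 → residual 0.0 km
  D: calculated 33.7 vs reported 33.7 → residual 0.0 km
B, C, D are mutually consistent (residuals ≈ 0); A is off by 16.9 km.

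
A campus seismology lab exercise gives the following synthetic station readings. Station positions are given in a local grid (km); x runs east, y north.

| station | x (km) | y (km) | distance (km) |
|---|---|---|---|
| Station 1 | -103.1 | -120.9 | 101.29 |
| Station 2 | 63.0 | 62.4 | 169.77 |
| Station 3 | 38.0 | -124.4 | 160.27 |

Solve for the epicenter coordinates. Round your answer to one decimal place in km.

Circle about each station: (x + 103.1)² + (y + 120.9)² = 101.29²; (x − 63.0)² + (y − 62.4)² = 169.77²; (x − 38.0)² + (y + 124.4)² = 160.27².
Subtracting the Station 1 equation from the Station 2 and Station 3 equations removes the quadratic terms:
332.2 x + 366.6 y = -35945.85
282.2 x − 7.0 y = -23753.87
Solving the 2×2 system: x ≈ -84.7, y ≈ -21.3 km.

-84.7 km east, -21.3 km north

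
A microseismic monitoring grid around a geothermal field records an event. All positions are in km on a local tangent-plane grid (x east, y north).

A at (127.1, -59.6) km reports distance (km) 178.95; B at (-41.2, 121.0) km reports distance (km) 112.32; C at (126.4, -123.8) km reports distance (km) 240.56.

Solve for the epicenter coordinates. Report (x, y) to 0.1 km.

(70.6, 110.2)

Circle about each station: (x − 127.1)² + (y + 59.6)² = 178.95²; (x + 41.2)² + (y − 121.0)² = 112.32²; (x − 126.4)² + (y + 123.8)² = 240.56².
Subtracting the A equation from the B and C equations removes the quadratic terms:
-336.6 x + 361.2 y = 16039.19
-1.4 x − 128.4 y = -14249.18
Solving the 2×2 system: x ≈ 70.6, y ≈ 110.2 km.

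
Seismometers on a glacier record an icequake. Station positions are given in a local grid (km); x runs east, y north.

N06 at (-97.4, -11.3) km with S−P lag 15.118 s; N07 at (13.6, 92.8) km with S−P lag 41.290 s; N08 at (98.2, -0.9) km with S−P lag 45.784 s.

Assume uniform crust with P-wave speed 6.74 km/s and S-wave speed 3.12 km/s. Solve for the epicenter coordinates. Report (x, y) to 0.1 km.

-157.0 km east, -75.8 km north

Distance from S−P lag: d = Δt · v_P v_S / (v_P − v_S) = Δt · (6.74·3.12)/(6.74−3.12) ≈ 5.8091·Δt.
So d_N06 = 87.82, d_N07 = 239.86, d_N08 = 265.96 km.
Circle about each station: (x + 97.4)² + (y + 11.3)² = 87.82²; (x − 13.6)² + (y − 92.8)² = 239.86²; (x − 98.2)² + (y + 0.9)² = 265.96².
Subtracting the N06 equation from the N07 and N08 equations removes the quadratic terms:
222.0 x + 208.2 y = -50638.12
391.2 x + 20.8 y = -62992.77
Solving the 2×2 system: x ≈ -157.0, y ≈ -75.8 km.
Check against N06 (with the unrounded x, y): √((x + 97.4)²+(y + 11.3)²) = 87.83 ≈ 87.82 km. ✓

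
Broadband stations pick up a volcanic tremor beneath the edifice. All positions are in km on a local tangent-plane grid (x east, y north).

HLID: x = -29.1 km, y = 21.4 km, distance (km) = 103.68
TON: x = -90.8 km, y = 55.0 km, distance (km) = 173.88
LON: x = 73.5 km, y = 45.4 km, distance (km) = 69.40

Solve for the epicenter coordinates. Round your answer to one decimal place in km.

(64.4, -23.4)

Circle about each station: (x + 29.1)² + (y − 21.4)² = 103.68²; (x + 90.8)² + (y − 55.0)² = 173.88²; (x − 73.5)² + (y − 45.4)² = 69.40².
Subtracting pairs of circle equations eliminates x²+y² and gives linear equations (the radical axes):
-123.4 x + 67.2 y = -9519.84
205.2 x + 48.0 y = 12091.82
Solving the 2×2 system: x ≈ 64.4, y ≈ -23.4 km.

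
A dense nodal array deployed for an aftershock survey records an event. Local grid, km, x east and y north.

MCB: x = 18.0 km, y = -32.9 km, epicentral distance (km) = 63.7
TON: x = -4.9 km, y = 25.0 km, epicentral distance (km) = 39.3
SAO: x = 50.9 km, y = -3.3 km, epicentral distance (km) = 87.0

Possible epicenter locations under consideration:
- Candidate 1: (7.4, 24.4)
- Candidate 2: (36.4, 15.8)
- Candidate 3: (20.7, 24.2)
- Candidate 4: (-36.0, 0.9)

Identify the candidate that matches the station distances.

Candidate 4

For each candidate, compare |candidate − station| to the reported distance:
Candidate 1: residuals MCB 5.4, TON 27.0, SAO 35.4 → max 35.4 km
Candidate 2: residuals MCB 11.6, TON 3.0, SAO 63.0 → max 63.0 km
Candidate 3: residuals MCB 6.5, TON 13.7, SAO 46.2 → max 46.2 km
Candidate 4: residuals MCB 0.0, TON 0.0, SAO 0.0 → max 0.0 km
Only Candidate 4 has all residuals ≈ 0.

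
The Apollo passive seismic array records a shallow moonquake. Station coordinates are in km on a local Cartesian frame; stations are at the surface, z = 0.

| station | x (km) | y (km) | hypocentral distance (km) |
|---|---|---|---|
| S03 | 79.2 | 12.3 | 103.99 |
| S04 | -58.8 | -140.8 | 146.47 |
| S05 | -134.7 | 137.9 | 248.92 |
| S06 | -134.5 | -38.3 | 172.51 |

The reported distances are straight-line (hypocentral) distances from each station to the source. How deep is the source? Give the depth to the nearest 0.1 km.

Each station gives a sphere (x−x_i)² + (y−y_i)² + z² = d_i² (stations at z=0).
Subtracting the S03 sphere from S04 and S05: z² cancels, leaving linear equations in x and y:
-276.0 x − 306.2 y = 6218.61
-427.8 x + 251.2 y = -20410.68
Solving: x ≈ 23.400, y ≈ -41.401 km (keep extra digits for the depth step; rounded: 23.4, -41.4).
Then from the S03 sphere: z² = 103.99² − (x − 79.2)² − (y − 12.3)² with x = 23.400, y = -41.401, so z ≈ 69.401 ≈ 69.4 km.
Check against S06 (with the unrounded solution): distance 172.51 ≈ 172.51 km. ✓

z ≈ 69.4 km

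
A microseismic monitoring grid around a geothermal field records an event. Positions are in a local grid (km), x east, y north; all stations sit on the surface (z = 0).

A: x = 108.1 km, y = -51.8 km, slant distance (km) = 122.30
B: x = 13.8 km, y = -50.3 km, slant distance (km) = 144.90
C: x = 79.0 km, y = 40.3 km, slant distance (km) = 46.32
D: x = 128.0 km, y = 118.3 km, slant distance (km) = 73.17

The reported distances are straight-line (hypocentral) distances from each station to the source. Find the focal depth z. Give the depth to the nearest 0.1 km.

Each station gives a sphere (x−x_i)² + (y−y_i)² + z² = d_i² (stations at z=0).
Subtracting the A sphere from B and C: z² cancels, leaving linear equations in x and y:
-188.6 x + 3.0 y = -17687.04
-58.2 x + 184.2 y = 6307.99
Solving: x ≈ 94.802, y ≈ 64.199 km (keep extra digits for the depth step; rounded: 94.8, 64.2).
Then from the A sphere: z² = 122.30² − (x − 108.1)² − (y + 51.8)² with x = 94.802, y = 64.199, so z ≈ 36.396 ≈ 36.4 km.

z ≈ 36.4 km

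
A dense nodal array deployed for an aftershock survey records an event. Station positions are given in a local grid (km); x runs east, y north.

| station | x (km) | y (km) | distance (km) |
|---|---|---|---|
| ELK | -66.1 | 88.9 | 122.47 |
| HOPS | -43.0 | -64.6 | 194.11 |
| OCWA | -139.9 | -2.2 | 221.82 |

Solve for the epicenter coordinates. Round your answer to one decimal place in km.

55.6 km east, 102.6 km north

Circle about each station: (x + 66.1)² + (y − 88.9)² = 122.47²; (x + 43.0)² + (y + 64.6)² = 194.11²; (x + 139.9)² + (y + 2.2)² = 221.82².
Subtracting pairs of circle equations eliminates x²+y² and gives linear equations (the radical axes):
46.2 x − 307.0 y = -28930.05
-147.6 x − 182.2 y = -26900.78
Solving the 2×2 system: x ≈ 55.6, y ≈ 102.6 km.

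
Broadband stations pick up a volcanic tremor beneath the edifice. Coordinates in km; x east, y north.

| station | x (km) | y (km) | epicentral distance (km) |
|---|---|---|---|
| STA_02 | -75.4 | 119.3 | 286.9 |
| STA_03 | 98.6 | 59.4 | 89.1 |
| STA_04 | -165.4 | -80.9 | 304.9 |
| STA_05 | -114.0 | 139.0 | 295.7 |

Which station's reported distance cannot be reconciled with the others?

STA_02

Solve using three stations at a time. Using STA_03, STA_04, STA_05 (subtract circle equations pairwise → linear system) gives (x, y) ≈ (133.8, -22.3).
Distances from that point to each station vs reported:
  STA_02: calculated 252.6 vs reported 286.9 → residual 34.3 km
  STA_03: calculated 89.0 vs reported 89.1 → residual 0.1 km
  STA_04: calculated 304.9 vs reported 304.9 → residual 0.0 km
  STA_05: calculated 295.7 vs reported 295.7 → residual 0.0 km
STA_03, STA_04, STA_05 are mutually consistent (residuals ≈ 0); STA_02 is off by 34.3 km.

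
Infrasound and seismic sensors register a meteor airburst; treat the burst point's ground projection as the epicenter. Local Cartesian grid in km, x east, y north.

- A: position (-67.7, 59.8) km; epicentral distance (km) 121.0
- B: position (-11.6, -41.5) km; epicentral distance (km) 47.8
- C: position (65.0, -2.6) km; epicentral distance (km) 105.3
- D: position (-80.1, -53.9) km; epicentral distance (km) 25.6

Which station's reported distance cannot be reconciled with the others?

C

Solve using three stations at a time. Using A, B, D (subtract circle equations pairwise → linear system) gives (x, y) ≈ (-55.4, -60.6).
Distances from that point to each station vs reported:
  A: calculated 121.0 vs reported 121.0 → residual 0.0 km
  B: calculated 47.8 vs reported 47.8 → residual 0.0 km
  C: calculated 133.6 vs reported 105.3 → residual 28.3 km
  D: calculated 25.6 vs reported 25.6 → residual 0.0 km
A, B, D are mutually consistent (residuals ≈ 0); C is off by 28.3 km.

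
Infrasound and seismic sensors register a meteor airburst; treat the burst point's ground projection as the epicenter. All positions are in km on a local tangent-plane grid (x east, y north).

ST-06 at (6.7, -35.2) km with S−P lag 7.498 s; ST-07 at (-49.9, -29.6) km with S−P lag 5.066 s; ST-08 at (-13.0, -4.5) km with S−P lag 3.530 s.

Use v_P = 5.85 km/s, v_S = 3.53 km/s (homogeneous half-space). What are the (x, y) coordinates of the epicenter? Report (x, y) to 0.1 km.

Distance from S−P lag: d = Δt · v_P v_S / (v_P − v_S) = Δt · (5.85·3.53)/(5.85−3.53) ≈ 8.9011·Δt.
So d_ST-06 = 66.74, d_ST-07 = 45.09, d_ST-08 = 31.42 km.
Circle about each station: (x − 6.7)² + (y + 35.2)² = 66.74²; (x + 49.9)² + (y + 29.6)² = 45.09²; (x + 13.0)² + (y + 4.5)² = 31.42².
Subtracting pairs of circle equations eliminates x²+y² and gives linear equations (the radical axes):
-113.2 x + 11.2 y = 4503.36
-39.4 x + 61.4 y = 2372.33
Solving the 2×2 system: x ≈ -38.4, y ≈ 14.0 km.
Check against ST-06 (with the unrounded x, y): √((x − 6.7)²+(y + 35.2)²) = 66.74 ≈ 66.74 km. ✓

x ≈ -38.4 km, y ≈ 14.0 km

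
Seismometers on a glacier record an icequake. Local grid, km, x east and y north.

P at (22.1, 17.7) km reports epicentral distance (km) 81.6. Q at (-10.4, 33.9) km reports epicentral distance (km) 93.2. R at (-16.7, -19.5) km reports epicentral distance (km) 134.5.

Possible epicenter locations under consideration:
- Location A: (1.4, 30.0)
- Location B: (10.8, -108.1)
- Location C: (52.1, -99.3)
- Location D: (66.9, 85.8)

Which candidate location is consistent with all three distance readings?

Location D

For each candidate, compare |candidate − station| to the reported distance:
Location A: residuals P 57.5, Q 80.8, R 81.8 → max 81.8 km
Location B: residuals P 44.7, Q 50.4, R 41.7 → max 50.4 km
Location C: residuals P 39.2, Q 53.9, R 29.1 → max 53.9 km
Location D: residuals P 0.1, Q 0.1, R 0.0 → max 0.1 km
Only Location D has all residuals ≈ 0.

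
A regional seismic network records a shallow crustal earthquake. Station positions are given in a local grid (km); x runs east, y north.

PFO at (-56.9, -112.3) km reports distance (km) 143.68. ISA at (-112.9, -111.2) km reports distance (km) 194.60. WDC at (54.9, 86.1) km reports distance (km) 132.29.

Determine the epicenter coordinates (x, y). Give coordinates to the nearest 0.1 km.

Circle about each station: (x + 56.9)² + (y + 112.3)² = 143.68²; (x + 112.9)² + (y + 111.2)² = 194.60²; (x − 54.9)² + (y − 86.1)² = 132.29².
Subtracting pairs of circle equations eliminates x²+y² and gives linear equations (the radical axes):
-112.0 x + 2.2 y = -7962.27
223.6 x + 396.8 y = -2278.38
Solving the 2×2 system: x ≈ 70.2, y ≈ -45.3 km.

70.2 km east, -45.3 km north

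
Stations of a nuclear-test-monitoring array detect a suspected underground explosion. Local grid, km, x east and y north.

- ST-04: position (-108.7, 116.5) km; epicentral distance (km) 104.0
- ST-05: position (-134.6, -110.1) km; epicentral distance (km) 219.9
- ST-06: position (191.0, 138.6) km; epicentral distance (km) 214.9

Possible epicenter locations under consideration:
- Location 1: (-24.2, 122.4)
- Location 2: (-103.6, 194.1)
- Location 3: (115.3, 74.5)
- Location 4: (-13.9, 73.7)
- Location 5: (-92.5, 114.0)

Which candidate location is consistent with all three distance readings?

For each candidate, compare |candidate − station| to the reported distance:
Location 1: residuals ST-04 19.3, ST-05 37.5, ST-06 0.9 → max 37.5 km
Location 2: residuals ST-04 26.2, ST-05 85.9, ST-06 84.9 → max 85.9 km
Location 3: residuals ST-04 123.9, ST-05 90.8, ST-06 115.7 → max 123.9 km
Location 4: residuals ST-04 0.0, ST-05 0.0, ST-06 0.0 → max 0.0 km
Location 5: residuals ST-04 87.6, ST-05 8.1, ST-06 69.7 → max 87.6 km
Only Location 4 has all residuals ≈ 0.

Location 4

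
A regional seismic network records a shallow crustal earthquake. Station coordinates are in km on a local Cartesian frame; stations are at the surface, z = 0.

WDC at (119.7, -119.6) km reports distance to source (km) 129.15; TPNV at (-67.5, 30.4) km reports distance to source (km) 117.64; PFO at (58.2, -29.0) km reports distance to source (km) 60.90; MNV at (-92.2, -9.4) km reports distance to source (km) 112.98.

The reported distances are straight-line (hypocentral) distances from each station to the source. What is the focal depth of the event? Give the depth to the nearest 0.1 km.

Each station gives a sphere (x−x_i)² + (y−y_i)² + z² = d_i² (stations at z=0).
Subtracting the WDC sphere from TPNV and PFO: z² cancels, leaving linear equations in x and y:
-374.4 x + 300.0 y = -20311.29
-123.0 x + 181.2 y = -11433.10
Solving: x ≈ 8.095, y ≈ -57.601 km (keep extra digits for the depth step; rounded: 8.1, -57.6).
Then from the WDC sphere: z² = 129.15² − (x − 119.7)² − (y + 119.6)² with x = 8.095, y = -57.601, so z ≈ 19.498 ≈ 19.5 km.

19.5 km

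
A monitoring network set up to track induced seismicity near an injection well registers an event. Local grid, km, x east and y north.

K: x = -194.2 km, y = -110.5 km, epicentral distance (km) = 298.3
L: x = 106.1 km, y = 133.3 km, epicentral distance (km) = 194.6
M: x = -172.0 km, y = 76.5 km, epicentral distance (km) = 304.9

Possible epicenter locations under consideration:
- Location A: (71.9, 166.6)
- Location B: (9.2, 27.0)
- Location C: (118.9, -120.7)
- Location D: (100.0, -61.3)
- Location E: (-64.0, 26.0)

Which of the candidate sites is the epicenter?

For each candidate, compare |candidate − station| to the reported distance:
Location A: residuals K 85.9, L 146.9, M 44.9 → max 146.9 km
Location B: residuals K 52.8, L 50.8, M 117.1 → max 117.1 km
Location C: residuals K 15.0, L 59.7, M 46.5 → max 59.7 km
Location D: residuals K 0.0, L 0.1, M 0.0 → max 0.1 km
Location E: residuals K 109.7, L 6.5, M 185.7 → max 185.7 km
Only Location D has all residuals ≈ 0.

Location D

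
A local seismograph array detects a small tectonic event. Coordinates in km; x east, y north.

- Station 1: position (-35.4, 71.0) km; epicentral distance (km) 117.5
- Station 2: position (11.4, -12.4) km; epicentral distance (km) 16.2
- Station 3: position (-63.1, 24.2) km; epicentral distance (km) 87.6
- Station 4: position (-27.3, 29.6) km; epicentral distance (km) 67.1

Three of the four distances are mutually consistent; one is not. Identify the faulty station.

Station 1

Solve using three stations at a time. Using Station 2, Station 3, Station 4 (subtract circle equations pairwise → linear system) gives (x, y) ≈ (7.3, -27.8).
Distances from that point to each station vs reported:
  Station 1: calculated 107.6 vs reported 117.5 → residual 9.9 km
  Station 2: calculated 15.9 vs reported 16.2 → residual 0.3 km
  Station 3: calculated 87.5 vs reported 87.6 → residual 0.1 km
  Station 4: calculated 67.0 vs reported 67.1 → residual 0.1 km
Station 2, Station 3, Station 4 are mutually consistent (residuals ≈ 0); Station 1 is off by 9.9 km.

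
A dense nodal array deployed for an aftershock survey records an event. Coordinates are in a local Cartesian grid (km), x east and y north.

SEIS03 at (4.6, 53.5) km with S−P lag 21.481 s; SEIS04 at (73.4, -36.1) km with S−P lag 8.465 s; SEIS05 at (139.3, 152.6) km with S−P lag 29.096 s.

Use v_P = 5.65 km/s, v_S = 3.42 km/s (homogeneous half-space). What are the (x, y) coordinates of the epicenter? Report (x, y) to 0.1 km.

Distance from S−P lag: d = Δt · v_P v_S / (v_P − v_S) = Δt · (5.65·3.42)/(5.65−3.42) ≈ 8.6650·Δt.
So d_SEIS03 = 186.13, d_SEIS04 = 73.35, d_SEIS05 = 252.12 km.
Circle about each station: (x − 4.6)² + (y − 53.5)² = 186.13²; (x − 73.4)² + (y + 36.1)² = 73.35²; (x − 139.3)² + (y − 152.6)² = 252.12².
Subtracting the SEIS03 equation from the SEIS04 and SEIS05 equations removes the quadratic terms:
137.6 x − 179.2 y = 33071.51
269.4 x + 198.2 y = 10887.72
Solving the 2×2 system: x ≈ 112.6, y ≈ -98.1 km.

(112.6, -98.1)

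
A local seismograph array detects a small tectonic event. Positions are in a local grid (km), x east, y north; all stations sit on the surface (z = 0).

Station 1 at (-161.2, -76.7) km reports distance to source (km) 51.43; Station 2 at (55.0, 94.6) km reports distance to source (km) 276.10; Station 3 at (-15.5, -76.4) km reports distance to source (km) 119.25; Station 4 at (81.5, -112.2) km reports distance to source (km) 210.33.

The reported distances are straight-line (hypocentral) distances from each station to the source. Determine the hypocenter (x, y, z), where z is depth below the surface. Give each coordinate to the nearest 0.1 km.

Each station gives a sphere (x−x_i)² + (y−y_i)² + z² = d_i² (stations at z=0).
Subtracting the Station 1 sphere from Station 2 and Station 3: z² cancels, leaving linear equations in x and y:
432.4 x + 342.6 y = -93480.34
291.4 x + 0.6 y = -37366.64
Solving: x ≈ -128.002, y ≈ -111.302 km (keep extra digits for the depth step; rounded: -128.0, -111.3).
Then from the Station 1 sphere: z² = 51.43² − (x + 161.2)² − (y + 76.7)² with x = -128.002, y = -111.302, so z ≈ 18.591 ≈ 18.6 km.

x ≈ -128.0 km, y ≈ -111.3 km, depth ≈ 18.6 km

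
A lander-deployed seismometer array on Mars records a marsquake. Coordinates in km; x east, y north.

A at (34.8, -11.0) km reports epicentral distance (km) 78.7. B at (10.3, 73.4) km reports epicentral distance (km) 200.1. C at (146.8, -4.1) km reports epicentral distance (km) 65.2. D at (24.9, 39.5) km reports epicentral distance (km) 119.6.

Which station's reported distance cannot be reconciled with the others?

B

Solve using three stations at a time. Using A, C, D (subtract circle equations pairwise → linear system) gives (x, y) ≈ (102.2, -51.9).
Distances from that point to each station vs reported:
  A: calculated 78.8 vs reported 78.7 → residual 0.1 km
  B: calculated 155.4 vs reported 200.1 → residual 44.7 km
  C: calculated 65.4 vs reported 65.2 → residual 0.2 km
  D: calculated 119.7 vs reported 119.6 → residual 0.1 km
A, C, D are mutually consistent (residuals ≈ 0); B is off by 44.7 km.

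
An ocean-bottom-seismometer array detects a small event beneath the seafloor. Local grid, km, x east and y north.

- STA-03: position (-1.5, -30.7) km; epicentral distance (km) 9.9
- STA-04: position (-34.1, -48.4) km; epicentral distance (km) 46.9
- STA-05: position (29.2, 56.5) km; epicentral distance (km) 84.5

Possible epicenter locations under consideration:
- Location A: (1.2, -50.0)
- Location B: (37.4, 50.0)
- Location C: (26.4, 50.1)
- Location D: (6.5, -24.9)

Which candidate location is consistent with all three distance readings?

For each candidate, compare |candidate − station| to the reported distance:
Location A: residuals STA-03 9.6, STA-04 11.6, STA-05 25.6 → max 25.6 km
Location B: residuals STA-03 79.7, STA-04 74.7, STA-05 74.0 → max 79.7 km
Location C: residuals STA-03 75.6, STA-04 68.7, STA-05 77.5 → max 77.5 km
Location D: residuals STA-03 0.0, STA-04 0.0, STA-05 0.0 → max 0.0 km
Only Location D has all residuals ≈ 0.

Location D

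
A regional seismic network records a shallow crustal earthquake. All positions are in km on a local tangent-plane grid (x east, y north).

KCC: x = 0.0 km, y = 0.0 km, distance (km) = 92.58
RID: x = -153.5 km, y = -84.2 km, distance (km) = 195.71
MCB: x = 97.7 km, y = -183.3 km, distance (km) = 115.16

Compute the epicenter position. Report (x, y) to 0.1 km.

x ≈ 42.2 km, y ≈ -82.4 km

Circle about each station: x² + y² = 92.58²; (x + 153.5)² + (y + 84.2)² = 195.71²; (x − 97.7)² + (y + 183.3)² = 115.16².
Subtracting the KCC equation from the RID and MCB equations removes the quadratic terms:
-307.0 x − 168.4 y = 920.54
195.4 x − 366.6 y = 38453.41
Solving the 2×2 system: x ≈ 42.2, y ≈ -82.4 km.
Check against KCC (with the unrounded x, y): √(x²+y²) = 92.58 ≈ 92.58 km. ✓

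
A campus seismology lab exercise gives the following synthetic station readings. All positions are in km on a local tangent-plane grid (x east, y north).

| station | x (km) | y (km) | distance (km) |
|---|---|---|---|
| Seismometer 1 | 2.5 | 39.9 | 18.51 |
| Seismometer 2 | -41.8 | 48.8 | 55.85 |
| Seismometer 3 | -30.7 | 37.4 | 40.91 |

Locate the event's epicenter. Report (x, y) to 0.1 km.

Circle about each station: (x − 2.5)² + (y − 39.9)² = 18.51²; (x + 41.8)² + (y − 48.8)² = 55.85²; (x + 30.7)² + (y − 37.4)² = 40.91².
Subtracting the Seismometer 1 equation from the Seismometer 2 and Seismometer 3 equations removes the quadratic terms:
-88.6 x + 17.8 y = -246.18
-66.4 x − 5.0 y = -588.02
Solving the 2×2 system: x ≈ 7.2, y ≈ 22.0 km.

7.2 km east, 22.0 km north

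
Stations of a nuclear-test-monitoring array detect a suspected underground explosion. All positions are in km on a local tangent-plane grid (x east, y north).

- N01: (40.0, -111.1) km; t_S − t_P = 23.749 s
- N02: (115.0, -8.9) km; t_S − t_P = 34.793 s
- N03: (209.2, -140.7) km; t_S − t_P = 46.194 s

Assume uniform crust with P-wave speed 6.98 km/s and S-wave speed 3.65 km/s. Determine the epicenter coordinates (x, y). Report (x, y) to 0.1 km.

x ≈ -139.9 km, y ≈ -85.6 km

Distance from S−P lag: d = Δt · v_P v_S / (v_P − v_S) = Δt · (6.98·3.65)/(6.98−3.65) ≈ 7.6508·Δt.
So d_N01 = 181.70, d_N02 = 266.19, d_N03 = 353.42 km.
Circle about each station: (x − 40.0)² + (y + 111.1)² = 181.70²; (x − 115.0)² + (y + 8.9)² = 266.19²; (x − 209.2)² + (y + 140.7)² = 353.42².
Subtracting the N01 equation from the N02 and N03 equations removes the quadratic terms:
150.0 x + 204.4 y = -38481.23
338.4 x − 59.2 y = -42272.89
Solving the 2×2 system: x ≈ -139.9, y ≈ -85.6 km.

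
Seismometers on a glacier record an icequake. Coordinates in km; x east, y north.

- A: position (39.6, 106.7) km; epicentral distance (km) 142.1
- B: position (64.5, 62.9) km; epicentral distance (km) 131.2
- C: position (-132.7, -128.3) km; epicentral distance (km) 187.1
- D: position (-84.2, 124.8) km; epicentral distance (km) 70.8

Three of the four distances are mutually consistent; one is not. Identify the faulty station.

B

Solve using three stations at a time. Using A, C, D (subtract circle equations pairwise → linear system) gives (x, y) ≈ (-92.6, 54.5).
Distances from that point to each station vs reported:
  A: calculated 142.1 vs reported 142.1 → residual 0.0 km
  B: calculated 157.3 vs reported 131.2 → residual 26.1 km
  C: calculated 187.1 vs reported 187.1 → residual 0.0 km
  D: calculated 70.8 vs reported 70.8 → residual 0.0 km
A, C, D are mutually consistent (residuals ≈ 0); B is off by 26.1 km.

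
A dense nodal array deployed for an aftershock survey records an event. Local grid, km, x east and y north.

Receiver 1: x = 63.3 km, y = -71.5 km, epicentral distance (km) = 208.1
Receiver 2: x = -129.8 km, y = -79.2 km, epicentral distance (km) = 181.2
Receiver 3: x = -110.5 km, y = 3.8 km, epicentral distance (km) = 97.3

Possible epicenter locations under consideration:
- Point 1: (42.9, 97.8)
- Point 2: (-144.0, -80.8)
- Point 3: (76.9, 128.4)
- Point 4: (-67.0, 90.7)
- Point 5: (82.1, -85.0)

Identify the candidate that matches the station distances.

For each candidate, compare |candidate − station| to the reported distance:
Point 1: residuals Receiver 1 37.6, Receiver 2 66.1, Receiver 3 82.6 → max 82.6 km
Point 2: residuals Receiver 1 0.6, Receiver 2 166.9, Receiver 3 6.3 → max 166.9 km
Point 3: residuals Receiver 1 7.7, Receiver 2 111.8, Receiver 3 127.7 → max 127.7 km
Point 4: residuals Receiver 1 0.0, Receiver 2 0.1, Receiver 3 0.1 → max 0.1 km
Point 5: residuals Receiver 1 185.0, Receiver 2 30.8, Receiver 3 114.8 → max 185.0 km
Only Point 4 has all residuals ≈ 0.

Point 4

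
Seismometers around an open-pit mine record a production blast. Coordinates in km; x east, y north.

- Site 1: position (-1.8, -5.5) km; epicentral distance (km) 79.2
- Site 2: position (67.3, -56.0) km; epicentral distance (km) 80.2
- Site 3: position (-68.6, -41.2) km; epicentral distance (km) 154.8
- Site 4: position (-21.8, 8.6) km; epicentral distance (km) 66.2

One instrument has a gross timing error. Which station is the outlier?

Site 4

Solve using three stations at a time. Using Site 1, Site 2, Site 3 (subtract circle equations pairwise → linear system) gives (x, y) ≈ (71.8, 24.2).
Distances from that point to each station vs reported:
  Site 1: calculated 79.4 vs reported 79.2 → residual 0.2 km
  Site 2: calculated 80.4 vs reported 80.2 → residual 0.2 km
  Site 3: calculated 154.9 vs reported 154.8 → residual 0.1 km
  Site 4: calculated 94.9 vs reported 66.2 → residual 28.7 km
Site 1, Site 2, Site 3 are mutually consistent (residuals ≈ 0); Site 4 is off by 28.7 km.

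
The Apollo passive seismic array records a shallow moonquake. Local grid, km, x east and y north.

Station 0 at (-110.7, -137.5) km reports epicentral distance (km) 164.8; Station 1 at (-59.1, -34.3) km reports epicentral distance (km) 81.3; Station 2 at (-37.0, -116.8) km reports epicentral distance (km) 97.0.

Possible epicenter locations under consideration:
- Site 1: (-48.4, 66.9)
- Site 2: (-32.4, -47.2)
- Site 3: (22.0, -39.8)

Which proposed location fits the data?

For each candidate, compare |candidate − station| to the reported distance:
Site 1: residuals Station 0 48.9, Station 1 20.5, Station 2 87.1 → max 87.1 km
Site 2: residuals Station 0 45.3, Station 1 51.6, Station 2 27.2 → max 51.6 km
Site 3: residuals Station 0 0.0, Station 1 0.0, Station 2 0.0 → max 0.0 km
Only Site 3 has all residuals ≈ 0.

Site 3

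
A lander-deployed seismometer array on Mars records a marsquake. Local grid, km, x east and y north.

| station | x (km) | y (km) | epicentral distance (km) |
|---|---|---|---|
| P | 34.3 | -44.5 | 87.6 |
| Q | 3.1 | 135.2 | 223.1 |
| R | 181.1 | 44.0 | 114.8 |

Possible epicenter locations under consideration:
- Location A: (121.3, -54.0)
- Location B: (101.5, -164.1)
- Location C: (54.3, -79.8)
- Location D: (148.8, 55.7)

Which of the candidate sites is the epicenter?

For each candidate, compare |candidate − station| to the reported distance:
Location A: residuals P 0.1, Q 0.0, R 0.0 → max 0.1 km
Location B: residuals P 49.6, Q 92.0, R 108.0 → max 108.0 km
Location C: residuals P 47.0, Q 2.1, R 62.4 → max 62.4 km
Location D: residuals P 64.6, Q 57.1, R 80.4 → max 80.4 km
Only Location A has all residuals ≈ 0.

Location A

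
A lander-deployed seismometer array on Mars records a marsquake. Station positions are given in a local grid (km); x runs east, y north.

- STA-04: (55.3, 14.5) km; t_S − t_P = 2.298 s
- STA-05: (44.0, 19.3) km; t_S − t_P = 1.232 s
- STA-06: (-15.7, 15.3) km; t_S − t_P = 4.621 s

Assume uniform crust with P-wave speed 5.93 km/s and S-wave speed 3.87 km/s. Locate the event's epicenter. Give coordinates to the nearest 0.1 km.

Distance from S−P lag: d = Δt · v_P v_S / (v_P − v_S) = Δt · (5.93·3.87)/(5.93−3.87) ≈ 11.1403·Δt.
So d_STA-04 = 25.60, d_STA-05 = 13.72, d_STA-06 = 51.48 km.
Circle about each station: (x − 55.3)² + (y − 14.5)² = 25.60²; (x − 44.0)² + (y − 19.3)² = 13.72²; (x + 15.7)² + (y − 15.3)² = 51.48².
Subtracting pairs of circle equations eliminates x²+y² and gives linear equations (the radical axes):
-22.6 x + 9.6 y = -492.73
-142.0 x + 1.6 y = -4782.59
Solving the 2×2 system: x ≈ 34.0, y ≈ 28.7 km.

x ≈ 34.0 km, y ≈ 28.7 km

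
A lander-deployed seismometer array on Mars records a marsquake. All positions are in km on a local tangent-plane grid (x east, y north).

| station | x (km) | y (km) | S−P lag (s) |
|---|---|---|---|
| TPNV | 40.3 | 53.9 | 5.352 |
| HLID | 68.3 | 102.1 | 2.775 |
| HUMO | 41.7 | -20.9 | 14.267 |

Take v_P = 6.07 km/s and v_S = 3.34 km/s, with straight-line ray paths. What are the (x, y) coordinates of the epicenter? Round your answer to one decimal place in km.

Distance from S−P lag: d = Δt · v_P v_S / (v_P − v_S) = Δt · (6.07·3.34)/(6.07−3.34) ≈ 7.4263·Δt.
So d_TPNV = 39.75, d_HLID = 20.61, d_HUMO = 105.95 km.
Circle about each station: (x − 40.3)² + (y − 53.9)² = 39.75²; (x − 68.3)² + (y − 102.1)² = 20.61²; (x − 41.7)² + (y + 20.9)² = 105.95².
Subtracting the TPNV equation from the HLID and HUMO equations removes the quadratic terms:
56.0 x + 96.4 y = 11715.29
2.8 x − 149.6 y = -11998.94
Solving the 2×2 system: x ≈ 68.9, y ≈ 81.5 km.

(68.9, 81.5)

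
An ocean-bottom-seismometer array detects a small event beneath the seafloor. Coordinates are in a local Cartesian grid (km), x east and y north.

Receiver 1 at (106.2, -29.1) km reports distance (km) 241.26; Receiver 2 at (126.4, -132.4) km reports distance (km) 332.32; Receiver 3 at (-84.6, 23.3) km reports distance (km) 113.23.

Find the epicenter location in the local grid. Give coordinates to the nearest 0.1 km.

Circle about each station: (x − 106.2)² + (y + 29.1)² = 241.26²; (x − 126.4)² + (y + 132.4)² = 332.32²; (x + 84.6)² + (y − 23.3)² = 113.23².
Subtracting the Receiver 1 equation from the Receiver 2 and Receiver 3 equations removes the quadratic terms:
40.4 x − 206.6 y = -30848.72
-381.6 x + 104.8 y = 40960.15
Solving the 2×2 system: x ≈ -70.1, y ≈ 135.6 km.

(-70.1, 135.6)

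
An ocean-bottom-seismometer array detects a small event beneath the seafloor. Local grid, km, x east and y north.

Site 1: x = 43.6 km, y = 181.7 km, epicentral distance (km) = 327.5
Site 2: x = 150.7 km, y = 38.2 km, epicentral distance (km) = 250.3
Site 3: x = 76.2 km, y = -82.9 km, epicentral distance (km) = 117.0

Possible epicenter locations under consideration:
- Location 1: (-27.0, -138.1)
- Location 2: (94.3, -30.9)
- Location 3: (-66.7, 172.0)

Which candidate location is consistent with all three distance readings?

Location 1

For each candidate, compare |candidate − station| to the reported distance:
Location 1: residuals Site 1 0.0, Site 2 0.0, Site 3 0.0 → max 0.0 km
Location 2: residuals Site 1 108.9, Site 2 161.1, Site 3 61.9 → max 161.1 km
Location 3: residuals Site 1 216.8, Site 2 5.0, Site 3 175.2 → max 216.8 km
Only Location 1 has all residuals ≈ 0.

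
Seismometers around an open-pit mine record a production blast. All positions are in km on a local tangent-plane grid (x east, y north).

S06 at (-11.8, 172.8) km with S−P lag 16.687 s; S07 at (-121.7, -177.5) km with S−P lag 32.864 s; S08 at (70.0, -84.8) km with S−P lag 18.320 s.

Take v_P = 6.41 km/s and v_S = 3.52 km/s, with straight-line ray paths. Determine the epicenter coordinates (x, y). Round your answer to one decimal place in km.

(7.8, 44.0)

Distance from S−P lag: d = Δt · v_P v_S / (v_P − v_S) = Δt · (6.41·3.52)/(6.41−3.52) ≈ 7.8073·Δt.
So d_S06 = 130.28, d_S07 = 256.58, d_S08 = 143.03 km.
Circle about each station: (x + 11.8)² + (y − 172.8)² = 130.28²; (x + 121.7)² + (y + 177.5)² = 256.58²; (x − 70.0)² + (y + 84.8)² = 143.03².
Subtracting pairs of circle equations eliminates x²+y² and gives linear equations (the radical axes):
-219.8 x − 700.6 y = -32542.36
163.6 x − 515.2 y = -21392.74
Solving the 2×2 system: x ≈ 7.8, y ≈ 44.0 km.
Check against S06 (with the unrounded x, y): √((x + 11.8)²+(y − 172.8)²) = 130.28 ≈ 130.28 km. ✓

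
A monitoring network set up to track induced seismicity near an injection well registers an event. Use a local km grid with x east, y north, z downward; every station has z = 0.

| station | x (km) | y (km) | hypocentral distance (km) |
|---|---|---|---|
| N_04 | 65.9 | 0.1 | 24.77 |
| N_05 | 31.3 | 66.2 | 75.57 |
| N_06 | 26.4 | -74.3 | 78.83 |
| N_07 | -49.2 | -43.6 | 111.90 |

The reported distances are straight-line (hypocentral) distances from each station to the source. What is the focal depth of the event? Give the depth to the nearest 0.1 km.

z ≈ 20.9 km

Each station gives a sphere (x−x_i)² + (y−y_i)² + z² = d_i² (stations at z=0).
Subtracting the N_04 sphere from N_05 and N_06: z² cancels, leaving linear equations in x and y:
-69.2 x + 132.2 y = -4077.96
-79.0 x − 148.8 y = -3725.99
Solving: x ≈ 53.006, y ≈ -3.101 km (keep extra digits for the depth step; rounded: 53.0, -3.1).
Then from the N_04 sphere: z² = 24.77² − (x − 65.9)² − (y − 0.1)² with x = 53.006, y = -3.101, so z ≈ 20.906 ≈ 20.9 km.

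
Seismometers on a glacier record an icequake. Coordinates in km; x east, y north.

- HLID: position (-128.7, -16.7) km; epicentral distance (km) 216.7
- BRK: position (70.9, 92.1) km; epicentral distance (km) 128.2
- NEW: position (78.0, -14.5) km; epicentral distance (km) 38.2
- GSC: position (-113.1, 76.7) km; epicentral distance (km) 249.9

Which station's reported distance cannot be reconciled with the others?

HLID

Solve using three stations at a time. Using BRK, NEW, GSC (subtract circle equations pairwise → linear system) gives (x, y) ≈ (113.4, -28.8).
Distances from that point to each station vs reported:
  HLID: calculated 242.4 vs reported 216.7 → residual 25.7 km
  BRK: calculated 128.2 vs reported 128.2 → residual 0.0 km
  NEW: calculated 38.2 vs reported 38.2 → residual 0.0 km
  GSC: calculated 249.9 vs reported 249.9 → residual 0.0 km
BRK, NEW, GSC are mutually consistent (residuals ≈ 0); HLID is off by 25.7 km.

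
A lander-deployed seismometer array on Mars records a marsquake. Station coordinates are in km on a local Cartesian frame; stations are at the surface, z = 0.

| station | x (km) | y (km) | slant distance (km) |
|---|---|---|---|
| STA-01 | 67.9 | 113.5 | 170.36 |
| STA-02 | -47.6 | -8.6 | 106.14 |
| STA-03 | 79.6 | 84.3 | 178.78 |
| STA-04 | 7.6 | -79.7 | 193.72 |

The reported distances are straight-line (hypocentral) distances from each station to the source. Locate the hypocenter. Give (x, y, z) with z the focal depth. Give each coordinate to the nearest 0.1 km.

(-96.8, 80.9, 28.9)

Each station gives a sphere (x−x_i)² + (y−y_i)² + z² = d_i² (stations at z=0).
Subtracting the STA-01 sphere from STA-02 and STA-03: z² cancels, leaving linear equations in x and y:
-231.0 x − 244.2 y = 2603.89
23.4 x − 58.4 y = -6989.77
Solving: x ≈ -96.798, y ≈ 80.902 km (keep extra digits for the depth step; rounded: -96.8, 80.9).
Then from the STA-01 sphere: z² = 170.36² − (x − 67.9)² − (y − 113.5)² with x = -96.798, y = 80.902, so z ≈ 28.887 ≈ 28.9 km.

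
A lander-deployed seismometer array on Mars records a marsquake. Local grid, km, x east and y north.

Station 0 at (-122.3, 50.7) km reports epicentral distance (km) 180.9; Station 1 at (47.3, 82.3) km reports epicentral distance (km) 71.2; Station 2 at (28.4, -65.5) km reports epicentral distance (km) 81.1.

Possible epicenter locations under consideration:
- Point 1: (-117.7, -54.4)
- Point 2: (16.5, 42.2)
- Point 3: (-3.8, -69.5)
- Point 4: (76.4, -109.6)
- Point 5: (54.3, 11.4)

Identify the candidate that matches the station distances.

Point 5

For each candidate, compare |candidate − station| to the reported distance:
Point 1: residuals Station 0 75.7, Station 1 143.1, Station 2 65.4 → max 143.1 km
Point 2: residuals Station 0 41.8, Station 1 20.6, Station 2 27.3 → max 41.8 km
Point 3: residuals Station 0 12.1, Station 1 89.0, Station 2 48.7 → max 89.0 km
Point 4: residuals Station 0 74.4, Station 1 122.9, Station 2 15.9 → max 122.9 km
Point 5: residuals Station 0 0.0, Station 1 0.0, Station 2 0.0 → max 0.0 km
Only Point 5 has all residuals ≈ 0.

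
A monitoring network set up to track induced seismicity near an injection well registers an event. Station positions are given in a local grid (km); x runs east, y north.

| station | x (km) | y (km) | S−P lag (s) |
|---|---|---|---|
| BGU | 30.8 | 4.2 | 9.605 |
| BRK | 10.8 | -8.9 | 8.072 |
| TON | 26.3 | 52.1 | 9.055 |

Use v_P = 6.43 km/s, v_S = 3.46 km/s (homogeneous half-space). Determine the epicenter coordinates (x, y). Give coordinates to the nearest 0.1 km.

Distance from S−P lag: d = Δt · v_P v_S / (v_P − v_S) = Δt · (6.43·3.46)/(6.43−3.46) ≈ 7.4908·Δt.
So d_BGU = 71.95, d_BRK = 60.47, d_TON = 67.83 km.
Circle about each station: (x − 30.8)² + (y − 4.2)² = 71.95²; (x − 10.8)² + (y + 8.9)² = 60.47²; (x − 26.3)² + (y − 52.1)² = 67.83².
Subtracting the BGU equation from the BRK and TON equations removes the quadratic terms:
-40.0 x − 26.2 y = 749.75
-9.0 x + 95.8 y = 3015.71
Solving the 2×2 system: x ≈ -37.1, y ≈ 28.0 km.

(-37.1, 28.0)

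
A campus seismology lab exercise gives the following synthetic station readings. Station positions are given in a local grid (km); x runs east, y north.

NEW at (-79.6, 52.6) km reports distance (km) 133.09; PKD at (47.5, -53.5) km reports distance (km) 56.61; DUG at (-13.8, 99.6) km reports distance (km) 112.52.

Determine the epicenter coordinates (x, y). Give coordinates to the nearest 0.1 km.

Circle about each station: (x + 79.6)² + (y − 52.6)² = 133.09²; (x − 47.5)² + (y + 53.5)² = 56.61²; (x + 13.8)² + (y − 99.6)² = 112.52².
Subtracting pairs of circle equations eliminates x²+y² and gives linear equations (the radical axes):
254.2 x − 212.2 y = 10523.84
131.6 x + 94.0 y = 6059.88
Solving the 2×2 system: x ≈ 43.9, y ≈ 3.0 km.
Check against NEW (with the unrounded x, y): √((x + 79.6)²+(y − 52.6)²) = 133.09 ≈ 133.09 km. ✓

x ≈ 43.9 km, y ≈ 3.0 km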